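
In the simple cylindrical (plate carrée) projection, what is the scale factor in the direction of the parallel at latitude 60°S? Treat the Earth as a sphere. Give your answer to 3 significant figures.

In the plate carrée (x = Rλ, y = Rφ), meridians are true-scale (h = 1) and parallels are stretched by k = sec φ.
k = 1/cos 60° = 1/0.5000 = 2.000.

2.00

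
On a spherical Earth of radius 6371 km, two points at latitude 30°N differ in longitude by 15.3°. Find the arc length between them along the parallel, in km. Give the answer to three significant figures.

1470 km

Arc length along a parallel = R cos φ · Δλ (with Δλ in radians).
= 6371 × cos 30° × (15.3° × π/180) = 6371 × 0.8660 × 0.2670 ≈ 1470 km.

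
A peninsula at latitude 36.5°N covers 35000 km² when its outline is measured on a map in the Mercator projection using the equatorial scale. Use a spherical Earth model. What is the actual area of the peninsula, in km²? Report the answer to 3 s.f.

22600 km²

Mercator is conformal, so the point scale is isotropic: h = k = sec φ = 1/cos φ.
Areal scale = k² = sec²φ = 1/cos²(36.5°) = 1/0.8039² = 1.548.
True area = apparent / (areal scale) = 35000 / 1.548 ≈ 22600 km².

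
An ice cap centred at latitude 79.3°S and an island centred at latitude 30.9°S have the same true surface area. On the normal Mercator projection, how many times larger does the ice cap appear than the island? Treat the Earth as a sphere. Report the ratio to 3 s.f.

21.4

Mercator areal scale is sec²φ.
At 79.3°: sec²(79.3°) = 1/0.1857² = 29.01.
At 30.9°: sec²(30.9°) = 1/0.8581² = 1.358.
Ratio = 29.01/1.358 = cos²(30.9°)/cos²(79.3°) ≈ 21.4.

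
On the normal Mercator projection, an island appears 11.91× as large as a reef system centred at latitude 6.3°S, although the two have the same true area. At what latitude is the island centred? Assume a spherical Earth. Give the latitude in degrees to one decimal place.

For equal true areas on Mercator, apparent areas scale as sec²φ, so the ratio is cos²φ₂ / cos²φ₁.
cos²φ₂ / cos²φ₁ = 11.91  ⇒  cos φ₁ = cos 6.3° / √11.91 = 0.9940/3.451 = 0.2880.
φ₁ = arccos(0.2880) ≈ 73.3°.

73.3°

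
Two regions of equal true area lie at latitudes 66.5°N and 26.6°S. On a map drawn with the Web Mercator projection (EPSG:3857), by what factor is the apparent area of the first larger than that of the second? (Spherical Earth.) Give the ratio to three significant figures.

On Mercator, area is exaggerated by sec²φ = 1/cos²φ.
At 66.5°: sec²(66.5°) = 1/0.3987² = 6.289.
At 26.6°: sec²(26.6°) = 1/0.8942² = 1.251.
Ratio = 6.289/1.251 = cos²(26.6°)/cos²(66.5°) ≈ 5.03.

5.03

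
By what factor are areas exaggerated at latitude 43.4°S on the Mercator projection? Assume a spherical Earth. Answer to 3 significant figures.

1.89

For Mercator, h = k = sec φ (a conformal cylindrical projection has a single point scale, 1/cos φ).
Areal scale = k² = sec²φ = 1/cos²(43.4°) = 1/0.7266² = 1.894.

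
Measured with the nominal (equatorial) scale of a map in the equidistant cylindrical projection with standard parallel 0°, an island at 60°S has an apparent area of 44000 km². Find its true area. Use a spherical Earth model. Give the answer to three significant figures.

22000 km²

In the plate carrée (x = Rλ, y = Rφ), meridians are true-scale (h = 1) and parallels are stretched by k = sec φ.
Areal scale = h·k = 1 × sec φ; at 60°, h = 1.000, k = 2.000, so h·k = 2.000.
True area = apparent / (areal scale) = 44000 / 2.000 ≈ 22000 km².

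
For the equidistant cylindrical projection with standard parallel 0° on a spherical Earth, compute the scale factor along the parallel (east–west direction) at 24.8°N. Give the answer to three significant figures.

1.10

In the plate carrée (x = Rλ, y = Rφ), meridians are true-scale (h = 1) and parallels are stretched by k = sec φ.
k = 1/cos 24.8° = 1/0.9078 = 1.102.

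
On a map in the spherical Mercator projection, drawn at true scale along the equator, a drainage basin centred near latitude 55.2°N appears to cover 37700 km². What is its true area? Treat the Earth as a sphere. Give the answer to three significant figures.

12300 km²

The Mercator projection is conformal; its linear scale factor is the same in every direction and equals sec φ = 1/cos φ.
Areal scale = k² = sec²φ = 1/cos²(55.2°) = 1/0.5707² = 3.070.
True area = apparent / (areal scale) = 37700 / 3.070 ≈ 12300 km².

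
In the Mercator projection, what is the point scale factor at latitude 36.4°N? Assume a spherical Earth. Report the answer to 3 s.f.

Mercator is conformal, so the point scale is isotropic: h = k = sec φ = 1/cos φ.
k = 1/cos 36.4° = 1/0.8049 = 1.242.

1.24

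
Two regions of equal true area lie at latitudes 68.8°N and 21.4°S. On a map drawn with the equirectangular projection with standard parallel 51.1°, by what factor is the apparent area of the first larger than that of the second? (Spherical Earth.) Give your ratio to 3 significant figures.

In the equirectangular projection with standard parallel φ₀ = 51.1° (x = Rλ cos φ₀, y = Rφ), meridians are true-scale (h = 1) and the parallel scale is k = cos φ₀ / cos φ.
Areal scale at 68.8°: h·k = 1.000 × 1.737 = 1.737.
Areal scale at 21.4°: h·k = 1.000 × 0.6745 = 0.6745.
Ratio = 1.737/0.6745 ≈ 2.57.

2.57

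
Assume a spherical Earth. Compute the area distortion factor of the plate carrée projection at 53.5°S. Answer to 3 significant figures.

Plate carrée maps x = Rλ, y = Rφ. The meridian scale is h = 1 and the parallel scale is k = 1/cos φ = sec φ.
Areal scale = h·k = 1 × sec φ; at 53.5°, h = 1.000, k = 1.681, so h·k = 1.681.

1.68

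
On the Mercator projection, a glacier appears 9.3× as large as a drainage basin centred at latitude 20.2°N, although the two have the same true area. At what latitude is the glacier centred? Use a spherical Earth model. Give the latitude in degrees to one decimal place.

On Mercator, (apparent₁)/(apparent₂) = sec²φ₁ / sec²φ₂ when true areas are equal.
cos²φ₂ / cos²φ₁ = 9.3  ⇒  cos φ₁ = cos 20.2° / √9.3 = 0.9385/3.050 = 0.3077.
φ₁ = arccos(0.3077) ≈ 72.1°.

72.1°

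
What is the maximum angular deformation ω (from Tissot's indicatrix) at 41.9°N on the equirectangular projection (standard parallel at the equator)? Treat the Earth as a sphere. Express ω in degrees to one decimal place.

For the equirectangular projection with φ₀ = 0 (plate carrée), h = 1 along meridians and k = sec φ along parallels.
At 41.9°: h = 1.000, k = 1.344; principal scales a = 1.344, b = 1.000.
sin(ω/2) = (a − b)/(a + b) = 0.3435/2.344 = 0.1466, so ω = 2 arcsin(0.1466) ≈ 16.9°.

16.9°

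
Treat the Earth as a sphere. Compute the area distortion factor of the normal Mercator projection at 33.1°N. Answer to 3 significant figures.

1.42

For Mercator, h = k = sec φ (a conformal cylindrical projection has a single point scale, 1/cos φ).
Areal scale = k² = sec²φ = 1/cos²(33.1°) = 1/0.8377² = 1.425.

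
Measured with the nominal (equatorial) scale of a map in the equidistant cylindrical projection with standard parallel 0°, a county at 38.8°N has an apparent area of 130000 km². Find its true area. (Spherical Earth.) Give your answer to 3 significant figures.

Plate carrée maps x = Rλ, y = Rφ. The meridian scale is h = 1 and the parallel scale is k = 1/cos φ = sec φ.
Areal scale = h·k = 1 × sec φ; at 38.8°, h = 1.000, k = 1.283, so h·k = 1.283.
True area = apparent / (areal scale) = 130000 / 1.283 ≈ 101000 km².

101000 km²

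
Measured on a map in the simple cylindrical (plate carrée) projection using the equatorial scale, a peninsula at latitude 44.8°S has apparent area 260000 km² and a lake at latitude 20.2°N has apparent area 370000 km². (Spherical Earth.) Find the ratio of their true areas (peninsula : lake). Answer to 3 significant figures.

0.531

On the plate carrée, areal scale = h·k = 1 × sec φ, so true area = apparent × cos φ.
True area of peninsula: 260000 × cos(44.8°) = 260000 × 0.7096 = 184500 km².
True area of lake: 370000 × cos(20.2°) = 370000 × 0.9385 = 347200 km².
Ratio = 184500 / 347200 ≈ 0.531.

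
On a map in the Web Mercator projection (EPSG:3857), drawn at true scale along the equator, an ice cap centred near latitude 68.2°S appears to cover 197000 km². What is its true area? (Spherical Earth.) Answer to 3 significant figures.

Mercator is conformal, so the point scale is isotropic: h = k = sec φ = 1/cos φ.
Areal scale = k² = sec²φ = 1/cos²(68.2°) = 1/0.3714² = 7.251.
True area = apparent / (areal scale) = 197000 / 7.251 ≈ 27200 km².

27200 km²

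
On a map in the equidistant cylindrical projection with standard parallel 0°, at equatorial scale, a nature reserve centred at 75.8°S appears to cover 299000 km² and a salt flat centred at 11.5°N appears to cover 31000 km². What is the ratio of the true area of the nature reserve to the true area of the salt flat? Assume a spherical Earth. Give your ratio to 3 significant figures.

2.41

On the plate carrée, areal scale = h·k = 1 × sec φ, so true area = apparent × cos φ.
True area of nature reserve: 299000 × cos(75.8°) = 299000 × 0.2453 = 73350 km².
True area of salt flat: 31000 × cos(11.5°) = 31000 × 0.9799 = 30380 km².
Ratio = 73350 / 30380 ≈ 2.41.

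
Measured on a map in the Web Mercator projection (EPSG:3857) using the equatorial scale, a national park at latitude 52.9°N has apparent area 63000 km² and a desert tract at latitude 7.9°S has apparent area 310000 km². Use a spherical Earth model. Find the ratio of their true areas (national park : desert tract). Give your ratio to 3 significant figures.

0.0754

On Mercator the areal scale is sec²φ, so true area = apparent × cos²φ.
True area of national park: 63000 × cos²(52.9°) = 63000 × 0.3639 = 22920 km².
True area of desert tract: 310000 × cos²(7.9°) = 310000 × 0.9811 = 304100 km².
Ratio = 22920 / 304100 ≈ 0.0754.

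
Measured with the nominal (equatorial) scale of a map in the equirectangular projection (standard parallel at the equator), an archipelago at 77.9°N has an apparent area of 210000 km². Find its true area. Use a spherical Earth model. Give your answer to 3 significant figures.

44000 km²

Plate carrée maps x = Rλ, y = Rφ. The meridian scale is h = 1 and the parallel scale is k = 1/cos φ = sec φ.
Areal scale = h·k = 1 × sec φ; at 77.9°, h = 1.000, k = 4.771, so h·k = 4.771.
True area = apparent / (areal scale) = 210000 / 4.771 ≈ 44000 km².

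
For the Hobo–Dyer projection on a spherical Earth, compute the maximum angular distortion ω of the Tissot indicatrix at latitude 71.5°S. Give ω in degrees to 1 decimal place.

Hobo–Dyer is a cylindrical equal-area projection with standard parallels at ±37.5°. For cylindrical equal-area with standard parallel φ₀, h = cos φ / cos φ₀ and k = cos φ₀ / cos φ, so h·k = 1.
At 71.5°: h = 0.4000, k = 2.500; principal scales a = 2.500, b = 0.4000.
sin(ω/2) = (a − b)/(a + b) = 2.100/2.900 = 0.7242, so ω = 2 arcsin(0.7242) ≈ 92.8°.

92.8°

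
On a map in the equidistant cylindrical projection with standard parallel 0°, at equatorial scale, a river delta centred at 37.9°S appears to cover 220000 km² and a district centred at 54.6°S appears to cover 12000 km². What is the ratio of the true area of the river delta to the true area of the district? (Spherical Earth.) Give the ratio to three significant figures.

25.0

Plate carrée has h = 1 and k = sec φ, giving areal scale sec φ; true area = (apparent area) · cos φ.
True area of river delta: 220000 × cos(37.9°) = 220000 × 0.7891 = 173600 km².
True area of district: 12000 × cos(54.6°) = 12000 × 0.5793 = 6951 km².
Ratio = 173600 / 6951 ≈ 25.0.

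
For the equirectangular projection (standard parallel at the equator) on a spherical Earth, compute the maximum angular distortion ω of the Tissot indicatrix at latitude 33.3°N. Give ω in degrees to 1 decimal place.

For the equirectangular projection with φ₀ = 0 (plate carrée), h = 1 along meridians and k = sec φ along parallels.
At 33.3°: h = 1.000, k = 1.196; principal scales a = 1.196, b = 1.000.
sin(ω/2) = (a − b)/(a + b) = 0.1964/2.196 = 0.08944, so ω = 2 arcsin(0.08944) ≈ 10.3°.

10.3°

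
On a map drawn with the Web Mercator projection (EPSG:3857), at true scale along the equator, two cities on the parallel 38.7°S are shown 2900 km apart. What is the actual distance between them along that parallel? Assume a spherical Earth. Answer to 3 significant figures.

2260 km

Mercator is conformal, so the point scale is isotropic: h = k = sec φ = 1/cos φ.
Along the parallel at 38.7°, map distances are exaggerated by k = sec 38.7° = 1.281.
True distance = 2900 / 1.281 = 2900 × cos 38.7° ≈ 2260 km.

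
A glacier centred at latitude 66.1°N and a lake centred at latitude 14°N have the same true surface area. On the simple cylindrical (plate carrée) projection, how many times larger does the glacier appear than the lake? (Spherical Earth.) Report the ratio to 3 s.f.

For the equirectangular projection with φ₀ = 0 (plate carrée), h = 1 along meridians and k = sec φ along parallels.
Areal scale at 66.1°: h·k = 1.000 × 2.468 = 2.468.
Areal scale at 14°: h·k = 1.000 × 1.031 = 1.031.
Ratio = 2.468/1.031 ≈ 2.39.

2.39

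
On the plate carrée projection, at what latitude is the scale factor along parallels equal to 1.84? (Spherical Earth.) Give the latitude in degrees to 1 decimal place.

57.1°

Plate carrée: h = 1, k = sec φ along parallels.
sec φ = 1.84  ⇒  cos φ = 0.5435  ⇒  φ ≈ 57.1°.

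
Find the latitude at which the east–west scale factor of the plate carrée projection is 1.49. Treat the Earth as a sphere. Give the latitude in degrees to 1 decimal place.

Plate carrée: h = 1, k = sec φ along parallels.
sec φ = 1.49  ⇒  cos φ = 0.6711  ⇒  φ ≈ 47.8°.

47.8°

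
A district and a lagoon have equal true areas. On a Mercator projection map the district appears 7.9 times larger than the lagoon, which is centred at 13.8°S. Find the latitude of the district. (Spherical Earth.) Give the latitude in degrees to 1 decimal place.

69.8°

On Mercator, (apparent₁)/(apparent₂) = sec²φ₁ / sec²φ₂ when true areas are equal.
cos²φ₂ / cos²φ₁ = 7.9  ⇒  cos φ₁ = cos 13.8° / √7.9 = 0.9711/2.811 = 0.3455.
φ₁ = arccos(0.3455) ≈ 69.8°.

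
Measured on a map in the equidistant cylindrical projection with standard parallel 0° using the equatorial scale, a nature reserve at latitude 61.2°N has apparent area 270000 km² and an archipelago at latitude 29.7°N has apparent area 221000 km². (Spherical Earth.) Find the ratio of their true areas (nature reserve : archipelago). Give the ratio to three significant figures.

0.678

Plate carrée has h = 1 and k = sec φ, giving areal scale sec φ; true area = (apparent area) · cos φ.
True area of nature reserve: 270000 × cos(61.2°) = 270000 × 0.4818 = 130100 km².
True area of archipelago: 221000 × cos(29.7°) = 221000 × 0.8686 = 192000 km².
Ratio = 130100 / 192000 ≈ 0.678.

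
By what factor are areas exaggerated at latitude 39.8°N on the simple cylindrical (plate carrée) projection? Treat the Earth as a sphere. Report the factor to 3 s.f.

For the equirectangular projection with φ₀ = 0 (plate carrée), h = 1 along meridians and k = sec φ along parallels.
Areal scale = h·k = 1 × sec φ; at 39.8°, h = 1.000, k = 1.302, so h·k = 1.302.

1.30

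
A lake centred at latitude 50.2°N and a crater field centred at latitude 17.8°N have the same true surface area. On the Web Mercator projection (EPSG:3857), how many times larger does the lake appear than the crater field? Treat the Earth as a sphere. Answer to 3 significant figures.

Mercator is conformal with k = sec φ, so areal scale = k² = sec²φ.
At 50.2°: sec²(50.2°) = 1/0.6401² = 2.441.
At 17.8°: sec²(17.8°) = 1/0.9521² = 1.103.
Ratio = 2.441/1.103 = cos²(17.8°)/cos²(50.2°) ≈ 2.21.

2.21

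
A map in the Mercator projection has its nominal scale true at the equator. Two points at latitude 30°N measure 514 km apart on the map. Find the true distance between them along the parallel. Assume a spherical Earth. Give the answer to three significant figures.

The Mercator projection is conformal; its linear scale factor is the same in every direction and equals sec φ = 1/cos φ.
Along the parallel at 30°, map distances are exaggerated by k = sec 30° = 1.155.
True distance = 514 / 1.155 = 514 × cos 30° ≈ 445 km.

445 km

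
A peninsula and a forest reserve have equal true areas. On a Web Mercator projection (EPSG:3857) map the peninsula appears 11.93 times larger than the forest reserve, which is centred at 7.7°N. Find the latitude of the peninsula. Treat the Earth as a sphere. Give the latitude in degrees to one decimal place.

73.3°

On Mercator, (apparent₁)/(apparent₂) = sec²φ₁ / sec²φ₂ when true areas are equal.
cos²φ₂ / cos²φ₁ = 11.93  ⇒  cos φ₁ = cos 7.7° / √11.93 = 0.9910/3.454 = 0.2869.
φ₁ = arccos(0.2869) ≈ 73.3°.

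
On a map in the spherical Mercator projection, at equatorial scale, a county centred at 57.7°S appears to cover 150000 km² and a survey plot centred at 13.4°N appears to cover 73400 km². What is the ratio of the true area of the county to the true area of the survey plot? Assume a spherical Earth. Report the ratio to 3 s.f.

0.617

On Mercator the areal scale is sec²φ, so true area = apparent × cos²φ.
True area of county: 150000 × cos²(57.7°) = 150000 × 0.2855 = 42830 km².
True area of survey plot: 73400 × cos²(13.4°) = 73400 × 0.9463 = 69460 km².
Ratio = 42830 / 69460 ≈ 0.617.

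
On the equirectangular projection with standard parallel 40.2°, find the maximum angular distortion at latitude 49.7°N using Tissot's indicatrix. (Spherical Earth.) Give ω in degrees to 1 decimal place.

With standard parallel φ₀ = 40.2°, the equirectangular projection gives x = Rλ cos φ₀, y = Rφ, so h = 1 and k = cos 40.2° / cos φ.
At 49.7°: h = 1.000, k = 1.181; principal scales a = 1.181, b = 1.000.
sin(ω/2) = (a − b)/(a + b) = 0.1809/2.181 = 0.08295, so ω = 2 arcsin(0.08295) ≈ 9.5°.

9.5°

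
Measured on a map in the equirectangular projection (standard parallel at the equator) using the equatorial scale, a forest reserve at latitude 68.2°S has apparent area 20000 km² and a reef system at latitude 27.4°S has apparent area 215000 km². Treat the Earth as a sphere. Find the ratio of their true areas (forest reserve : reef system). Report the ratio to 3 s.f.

0.0389

On the plate carrée, areal scale = h·k = 1 × sec φ, so true area = apparent × cos φ.
True area of forest reserve: 20000 × cos(68.2°) = 20000 × 0.3714 = 7427 km².
True area of reef system: 215000 × cos(27.4°) = 215000 × 0.8878 = 190900 km².
Ratio = 7427 / 190900 ≈ 0.0389.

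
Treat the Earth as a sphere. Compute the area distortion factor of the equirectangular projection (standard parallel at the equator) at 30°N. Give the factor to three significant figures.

For the equirectangular projection with φ₀ = 0 (plate carrée), h = 1 along meridians and k = sec φ along parallels.
Areal scale = h·k = 1 × sec φ; at 30°, h = 1.000, k = 1.155, so h·k = 1.155.

1.15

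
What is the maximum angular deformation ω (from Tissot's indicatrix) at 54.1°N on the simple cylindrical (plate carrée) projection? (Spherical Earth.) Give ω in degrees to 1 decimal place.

For the equirectangular projection with φ₀ = 0 (plate carrée), h = 1 along meridians and k = sec φ along parallels.
At 54.1°: h = 1.000, k = 1.705; principal scales a = 1.705, b = 1.000.
sin(ω/2) = (a − b)/(a + b) = 0.7054/2.705 = 0.2607, so ω = 2 arcsin(0.2607) ≈ 30.2°.

30.2°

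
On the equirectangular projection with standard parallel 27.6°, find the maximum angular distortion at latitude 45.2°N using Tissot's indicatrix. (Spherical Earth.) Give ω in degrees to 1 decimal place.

In the equirectangular projection with standard parallel φ₀ = 27.6° (x = Rλ cos φ₀, y = Rφ), meridians are true-scale (h = 1) and the parallel scale is k = cos φ₀ / cos φ.
At 45.2°: h = 1.000, k = 1.258; principal scales a = 1.258, b = 1.000.
sin(ω/2) = (a − b)/(a + b) = 0.2577/2.258 = 0.1141, so ω = 2 arcsin(0.1141) ≈ 13.1°.

13.1°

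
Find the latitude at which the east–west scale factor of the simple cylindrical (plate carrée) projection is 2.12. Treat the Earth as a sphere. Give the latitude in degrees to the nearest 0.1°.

61.9°

Plate carrée: h = 1, k = sec φ along parallels.
sec φ = 2.12  ⇒  cos φ = 0.4717  ⇒  φ ≈ 61.9°.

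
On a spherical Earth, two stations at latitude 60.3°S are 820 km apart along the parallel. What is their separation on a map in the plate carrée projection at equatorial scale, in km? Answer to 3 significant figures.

1660 km

Plate carrée maps x = Rλ, y = Rφ. The meridian scale is h = 1 and the parallel scale is k = 1/cos φ = sec φ.
Along the parallel, k = sec 60.3° = 1/0.4955 = 2.018.
Map distance = 820 × 2.018 ≈ 1660 km.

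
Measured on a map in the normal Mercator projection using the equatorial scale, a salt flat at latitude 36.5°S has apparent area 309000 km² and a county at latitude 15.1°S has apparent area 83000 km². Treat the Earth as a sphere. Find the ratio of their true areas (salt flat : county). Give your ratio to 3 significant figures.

2.58

Mercator's areal exaggeration is sec²φ; hence true area = (apparent area) · cos²φ.
True area of salt flat: 309000 × cos²(36.5°) = 309000 × 0.6462 = 199700 km².
True area of county: 83000 × cos²(15.1°) = 83000 × 0.9321 = 77370 km².
Ratio = 199700 / 77370 ≈ 2.58.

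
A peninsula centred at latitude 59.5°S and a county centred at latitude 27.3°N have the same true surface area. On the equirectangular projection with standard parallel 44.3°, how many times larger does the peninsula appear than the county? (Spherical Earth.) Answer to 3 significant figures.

1.75

The equidistant cylindrical projection with φ₀ = 44.3° has h = 1 (meridians true) and k = cos φ₀ / cos φ along parallels.
Areal scale at 59.5°: h·k = 1.000 × 1.410 = 1.410.
Areal scale at 27.3°: h·k = 1.000 × 0.8054 = 0.8054.
Ratio = 1.410/0.8054 ≈ 1.75.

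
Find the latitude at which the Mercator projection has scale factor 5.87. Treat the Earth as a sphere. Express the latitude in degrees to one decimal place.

80.2°

Mercator scale is k = sec φ = 1/cos φ.
1/cos φ = 5.87  ⇒  cos φ = 0.1704  ⇒  φ = arccos(0.1704) ≈ 80.2°.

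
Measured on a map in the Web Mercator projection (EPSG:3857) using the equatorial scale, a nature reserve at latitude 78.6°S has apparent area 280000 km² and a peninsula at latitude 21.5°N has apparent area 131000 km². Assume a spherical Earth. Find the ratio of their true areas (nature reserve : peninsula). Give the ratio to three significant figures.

Mercator's areal exaggeration is sec²φ; hence true area = (apparent area) · cos²φ.
True area of nature reserve: 280000 × cos²(78.6°) = 280000 × 0.03907 = 10940 km².
True area of peninsula: 131000 × cos²(21.5°) = 131000 × 0.8657 = 113400 km².
Ratio = 10940 / 113400 ≈ 0.0965.

0.0965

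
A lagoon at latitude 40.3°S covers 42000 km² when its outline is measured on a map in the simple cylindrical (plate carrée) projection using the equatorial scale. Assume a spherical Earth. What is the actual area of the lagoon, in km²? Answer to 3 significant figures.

Plate carrée maps x = Rλ, y = Rφ. The meridian scale is h = 1 and the parallel scale is k = 1/cos φ = sec φ.
Areal scale = h·k = 1 × sec φ; at 40.3°, h = 1.000, k = 1.311, so h·k = 1.311.
True area = apparent / (areal scale) = 42000 / 1.311 ≈ 32000 km².

32000 km²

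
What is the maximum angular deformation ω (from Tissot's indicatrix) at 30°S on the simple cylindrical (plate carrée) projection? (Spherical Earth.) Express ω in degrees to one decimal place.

8.2°

Plate carrée maps x = Rλ, y = Rφ. The meridian scale is h = 1 and the parallel scale is k = 1/cos φ = sec φ.
At 30°: h = 1.000, k = 1.155; principal scales a = 1.155, b = 1.000.
sin(ω/2) = (a − b)/(a + b) = 0.1547/2.155 = 0.07180, so ω = 2 arcsin(0.07180) ≈ 8.2°.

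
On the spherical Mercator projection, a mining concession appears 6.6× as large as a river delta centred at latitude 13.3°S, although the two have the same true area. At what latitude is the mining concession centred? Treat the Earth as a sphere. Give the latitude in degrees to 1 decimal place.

On Mercator, (apparent₁)/(apparent₂) = sec²φ₁ / sec²φ₂ when true areas are equal.
cos²φ₂ / cos²φ₁ = 6.6  ⇒  cos φ₁ = cos 13.3° / √6.6 = 0.9732/2.569 = 0.3788.
φ₁ = arccos(0.3788) ≈ 67.7°.

67.7°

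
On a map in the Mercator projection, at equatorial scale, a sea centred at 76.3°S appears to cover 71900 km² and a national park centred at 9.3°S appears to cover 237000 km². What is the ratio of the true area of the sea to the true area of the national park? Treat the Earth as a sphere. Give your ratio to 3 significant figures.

0.0175

Mercator's areal exaggeration is sec²φ; hence true area = (apparent area) · cos²φ.
True area of sea: 71900 × cos²(76.3°) = 71900 × 0.05609 = 4033 km².
True area of national park: 237000 × cos²(9.3°) = 237000 × 0.9739 = 230800 km².
Ratio = 4033 / 230800 ≈ 0.0175.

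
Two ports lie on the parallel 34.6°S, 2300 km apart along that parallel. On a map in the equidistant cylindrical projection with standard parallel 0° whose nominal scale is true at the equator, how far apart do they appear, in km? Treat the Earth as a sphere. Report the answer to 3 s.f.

2790 km

Plate carrée maps x = Rλ, y = Rφ. The meridian scale is h = 1 and the parallel scale is k = 1/cos φ = sec φ.
Along the parallel, k = sec 34.6° = 1/0.8231 = 1.215.
Map distance = 2300 × 1.215 ≈ 2790 km.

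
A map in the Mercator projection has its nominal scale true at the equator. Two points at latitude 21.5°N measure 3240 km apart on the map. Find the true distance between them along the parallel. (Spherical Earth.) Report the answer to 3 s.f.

3010 km

Mercator is conformal, so the point scale is isotropic: h = k = sec φ = 1/cos φ.
Along the parallel at 21.5°, map distances are exaggerated by k = sec 21.5° = 1.075.
True distance = 3240 / 1.075 = 3240 × cos 21.5° ≈ 3010 km.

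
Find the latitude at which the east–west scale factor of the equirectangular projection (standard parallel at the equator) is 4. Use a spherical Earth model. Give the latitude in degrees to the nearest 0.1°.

75.5°

Plate carrée: h = 1, k = sec φ along parallels.
sec φ = 4  ⇒  cos φ = 0.2500  ⇒  φ ≈ 75.5°.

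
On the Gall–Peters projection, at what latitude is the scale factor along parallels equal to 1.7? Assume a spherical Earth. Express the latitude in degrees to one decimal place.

65.4°

Gall–Peters is a cylindrical equal-area projection with standard parallels at ±45°. For cylindrical equal-area with standard parallel φ₀, h = cos φ / cos φ₀ and k = cos φ₀ / cos φ, so h·k = 1.
k = cos φ₀ / cos φ = 1.7  ⇒  cos φ = cos 45° / 1.7 = 0.4159.
φ = arccos(0.4159) ≈ 65.4°.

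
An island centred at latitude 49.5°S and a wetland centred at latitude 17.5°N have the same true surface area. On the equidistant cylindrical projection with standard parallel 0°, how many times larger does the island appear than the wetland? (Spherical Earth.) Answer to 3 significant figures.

In the plate carrée (x = Rλ, y = Rφ), meridians are true-scale (h = 1) and parallels are stretched by k = sec φ.
Areal scale at 49.5°: h·k = 1.000 × 1.540 = 1.540.
Areal scale at 17.5°: h·k = 1.000 × 1.049 = 1.049.
Ratio = 1.540/1.049 ≈ 1.47.

1.47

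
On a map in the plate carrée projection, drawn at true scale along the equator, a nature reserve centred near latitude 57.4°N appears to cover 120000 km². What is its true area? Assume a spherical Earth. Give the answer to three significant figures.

64700 km²

In the plate carrée (x = Rλ, y = Rφ), meridians are true-scale (h = 1) and parallels are stretched by k = sec φ.
Areal scale = h·k = 1 × sec φ; at 57.4°, h = 1.000, k = 1.856, so h·k = 1.856.
True area = apparent / (areal scale) = 120000 / 1.856 ≈ 64700 km².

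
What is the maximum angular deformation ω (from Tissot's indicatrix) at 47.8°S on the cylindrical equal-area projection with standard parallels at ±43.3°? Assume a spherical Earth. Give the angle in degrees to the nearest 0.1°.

A cylindrical equal-area projection with standard parallel φ₀ has meridian scale h = cos φ / cos φ₀ and parallel scale k = cos φ₀ / cos φ (so areas are preserved, h·k = 1).
At 47.8°: h = 0.9230, k = 1.083; principal scales a = 1.083, b = 0.9230.
sin(ω/2) = (a − b)/(a + b) = 0.1605/2.006 = 0.07998, so ω = 2 arcsin(0.07998) ≈ 9.2°.

9.2°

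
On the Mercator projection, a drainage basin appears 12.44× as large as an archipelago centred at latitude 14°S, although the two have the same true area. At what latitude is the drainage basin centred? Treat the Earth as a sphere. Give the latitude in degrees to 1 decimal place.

74.0°

Mercator areal scale is sec²φ, so apparent-area ratio = sec²φ₁ / sec²φ₂ = cos²φ₂ / cos²φ₁.
cos²φ₂ / cos²φ₁ = 12.44  ⇒  cos φ₁ = cos 14° / √12.44 = 0.9703/3.527 = 0.2751.
φ₁ = arccos(0.2751) ≈ 74.0°.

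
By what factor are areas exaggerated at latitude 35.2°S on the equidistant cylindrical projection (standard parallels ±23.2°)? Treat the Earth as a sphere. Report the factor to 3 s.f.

The equidistant cylindrical projection with φ₀ = 23.2° has h = 1 (meridians true) and k = cos φ₀ / cos φ along parallels.
Areal scale = h·k = 1 × cos φ₀ / cos φ; at 35.2°, h = 1.000, k = 1.125, so h·k = 1.125.

1.12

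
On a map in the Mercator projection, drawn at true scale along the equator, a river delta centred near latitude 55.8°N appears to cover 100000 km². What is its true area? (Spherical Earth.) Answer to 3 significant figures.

For Mercator, h = k = sec φ (a conformal cylindrical projection has a single point scale, 1/cos φ).
Areal scale = k² = sec²φ = 1/cos²(55.8°) = 1/0.5621² = 3.165.
True area = apparent / (areal scale) = 100000 / 3.165 ≈ 31600 km².

31600 km²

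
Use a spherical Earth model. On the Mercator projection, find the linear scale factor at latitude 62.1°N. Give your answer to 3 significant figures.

2.14

The Mercator projection is conformal; its linear scale factor is the same in every direction and equals sec φ = 1/cos φ.
k = 1/cos 62.1° = 1/0.4679 = 2.137.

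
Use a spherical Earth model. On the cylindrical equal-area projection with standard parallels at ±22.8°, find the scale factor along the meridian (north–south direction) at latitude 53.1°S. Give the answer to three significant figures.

Cylindrical equal-area (φ₀ = 22.8°): h = cos φ / cos 22.8° along meridians, k = cos 22.8° / cos φ along parallels; h·k = 1.
h = cos 53.1° / cos 22.8° = 0.6004/0.9219 = 0.6513.

0.651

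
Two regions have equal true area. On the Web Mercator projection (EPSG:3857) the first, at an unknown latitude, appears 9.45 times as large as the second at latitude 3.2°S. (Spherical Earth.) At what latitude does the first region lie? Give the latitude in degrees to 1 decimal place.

On Mercator, (apparent₁)/(apparent₂) = sec²φ₁ / sec²φ₂ when true areas are equal.
cos²φ₂ / cos²φ₁ = 9.45  ⇒  cos φ₁ = cos 3.2° / √9.45 = 0.9984/3.074 = 0.3248.
φ₁ = arccos(0.3248) ≈ 71.0°.

71.0°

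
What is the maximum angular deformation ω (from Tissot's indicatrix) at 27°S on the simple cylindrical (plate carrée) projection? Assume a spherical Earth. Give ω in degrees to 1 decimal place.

In the plate carrée (x = Rλ, y = Rφ), meridians are true-scale (h = 1) and parallels are stretched by k = sec φ.
At 27°: h = 1.000, k = 1.122; principal scales a = 1.122, b = 1.000.
sin(ω/2) = (a − b)/(a + b) = 0.1223/2.122 = 0.05764, so ω = 2 arcsin(0.05764) ≈ 6.6°.

6.6°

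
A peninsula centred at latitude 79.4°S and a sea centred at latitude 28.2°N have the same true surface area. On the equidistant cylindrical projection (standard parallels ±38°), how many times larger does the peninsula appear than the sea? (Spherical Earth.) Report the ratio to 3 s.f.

The equidistant cylindrical projection with φ₀ = 38° has h = 1 (meridians true) and k = cos φ₀ / cos φ along parallels.
Areal scale at 79.4°: h·k = 1.000 × 4.284 = 4.284.
Areal scale at 28.2°: h·k = 1.000 × 0.8941 = 0.8941.
Ratio = 4.284/0.8941 ≈ 4.79.

4.79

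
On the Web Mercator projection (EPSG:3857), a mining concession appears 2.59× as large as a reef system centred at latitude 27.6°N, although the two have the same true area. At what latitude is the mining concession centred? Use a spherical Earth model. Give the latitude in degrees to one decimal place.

On Mercator, (apparent₁)/(apparent₂) = sec²φ₁ / sec²φ₂ when true areas are equal.
cos²φ₂ / cos²φ₁ = 2.59  ⇒  cos φ₁ = cos 27.6° / √2.59 = 0.8862/1.609 = 0.5507.
φ₁ = arccos(0.5507) ≈ 56.6°.

56.6°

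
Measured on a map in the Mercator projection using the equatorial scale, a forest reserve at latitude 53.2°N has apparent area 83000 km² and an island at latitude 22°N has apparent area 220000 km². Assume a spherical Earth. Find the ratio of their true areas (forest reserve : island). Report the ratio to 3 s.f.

On Mercator the areal scale is sec²φ, so true area = apparent × cos²φ.
True area of forest reserve: 83000 × cos²(53.2°) = 83000 × 0.3588 = 29780 km².
True area of island: 220000 × cos²(22°) = 220000 × 0.8597 = 189100 km².
Ratio = 29780 / 189100 ≈ 0.157.

0.157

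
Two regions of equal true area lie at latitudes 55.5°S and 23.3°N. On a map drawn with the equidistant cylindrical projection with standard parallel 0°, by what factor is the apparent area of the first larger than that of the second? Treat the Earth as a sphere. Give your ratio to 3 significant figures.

1.62

In the plate carrée (x = Rλ, y = Rφ), meridians are true-scale (h = 1) and parallels are stretched by k = sec φ.
Areal scale at 55.5°: h·k = 1.000 × 1.766 = 1.766.
Areal scale at 23.3°: h·k = 1.000 × 1.089 = 1.089.
Ratio = 1.766/1.089 ≈ 1.62.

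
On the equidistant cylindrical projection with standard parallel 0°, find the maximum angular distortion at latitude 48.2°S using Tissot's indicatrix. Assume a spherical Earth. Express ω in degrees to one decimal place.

23.1°

Plate carrée maps x = Rλ, y = Rφ. The meridian scale is h = 1 and the parallel scale is k = 1/cos φ = sec φ.
At 48.2°: h = 1.000, k = 1.500; principal scales a = 1.500, b = 1.000.
sin(ω/2) = (a − b)/(a + b) = 0.5003/2.500 = 0.2001, so ω = 2 arcsin(0.2001) ≈ 23.1°.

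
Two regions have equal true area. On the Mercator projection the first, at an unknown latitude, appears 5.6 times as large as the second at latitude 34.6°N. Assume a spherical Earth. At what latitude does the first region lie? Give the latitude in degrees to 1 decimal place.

For equal true areas on Mercator, apparent areas scale as sec²φ, so the ratio is cos²φ₂ / cos²φ₁.
cos²φ₂ / cos²φ₁ = 5.6  ⇒  cos φ₁ = cos 34.6° / √5.6 = 0.8231/2.366 = 0.3478.
φ₁ = arccos(0.3478) ≈ 69.6°.

69.6°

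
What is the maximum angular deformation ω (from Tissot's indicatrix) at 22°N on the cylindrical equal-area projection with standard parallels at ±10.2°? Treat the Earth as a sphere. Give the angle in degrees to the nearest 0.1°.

Cylindrical equal-area (φ₀ = 10.2°): h = cos φ / cos 10.2° along meridians, k = cos 10.2° / cos φ along parallels; h·k = 1.
At 22°: h = 0.9421, k = 1.061; principal scales a = 1.061, b = 0.9421.
sin(ω/2) = (a − b)/(a + b) = 0.1194/2.004 = 0.05960, so ω = 2 arcsin(0.05960) ≈ 6.8°.

6.8°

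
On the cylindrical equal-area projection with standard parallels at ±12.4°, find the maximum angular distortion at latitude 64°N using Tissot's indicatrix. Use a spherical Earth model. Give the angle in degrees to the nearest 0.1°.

83.3°

A cylindrical equal-area projection with standard parallel φ₀ has meridian scale h = cos φ / cos φ₀ and parallel scale k = cos φ₀ / cos φ (so areas are preserved, h·k = 1).
At 64°: h = 0.4488, k = 2.228; principal scales a = 2.228, b = 0.4488.
sin(ω/2) = (a − b)/(a + b) = 1.779/2.677 = 0.6646, so ω = 2 arcsin(0.6646) ≈ 83.3°.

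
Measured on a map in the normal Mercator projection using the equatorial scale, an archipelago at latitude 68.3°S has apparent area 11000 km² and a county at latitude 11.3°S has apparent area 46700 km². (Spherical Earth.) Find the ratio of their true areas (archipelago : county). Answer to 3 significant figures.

0.0335

Mercator's areal exaggeration is sec²φ; hence true area = (apparent area) · cos²φ.
True area of archipelago: 11000 × cos²(68.3°) = 11000 × 0.1367 = 1504 km².
True area of county: 46700 × cos²(11.3°) = 46700 × 0.9616 = 44910 km².
Ratio = 1504 / 44910 ≈ 0.0335.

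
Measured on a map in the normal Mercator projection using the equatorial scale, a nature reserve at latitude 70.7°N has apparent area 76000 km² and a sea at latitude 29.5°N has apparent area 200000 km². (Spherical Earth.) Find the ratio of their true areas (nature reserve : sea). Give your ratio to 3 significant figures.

0.0548

Since Mercator area scale is 1/cos²φ, the true area equals the apparent area multiplied by cos²φ.
True area of nature reserve: 76000 × cos²(70.7°) = 76000 × 0.1092 = 8302 km².
True area of sea: 200000 × cos²(29.5°) = 200000 × 0.7575 = 151500 km².
Ratio = 8302 / 151500 ≈ 0.0548.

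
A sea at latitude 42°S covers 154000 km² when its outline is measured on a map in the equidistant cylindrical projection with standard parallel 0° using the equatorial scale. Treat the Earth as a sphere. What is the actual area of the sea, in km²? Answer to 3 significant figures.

114000 km²

For the equirectangular projection with φ₀ = 0 (plate carrée), h = 1 along meridians and k = sec φ along parallels.
Areal scale = h·k = 1 × sec φ; at 42°, h = 1.000, k = 1.346, so h·k = 1.346.
True area = apparent / (areal scale) = 154000 / 1.346 ≈ 114000 km².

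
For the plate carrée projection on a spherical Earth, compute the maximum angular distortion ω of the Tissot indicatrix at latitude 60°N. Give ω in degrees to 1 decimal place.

38.9°

For the equirectangular projection with φ₀ = 0 (plate carrée), h = 1 along meridians and k = sec φ along parallels.
At 60°: h = 1.000, k = 2.000; principal scales a = 2.000, b = 1.000.
sin(ω/2) = (a − b)/(a + b) = 1.0000/3.000 = 0.3333, so ω = 2 arcsin(0.3333) ≈ 38.9°.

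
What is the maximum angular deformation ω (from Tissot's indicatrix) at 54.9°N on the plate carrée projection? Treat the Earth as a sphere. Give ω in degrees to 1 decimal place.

For the equirectangular projection with φ₀ = 0 (plate carrée), h = 1 along meridians and k = sec φ along parallels.
At 54.9°: h = 1.000, k = 1.739; principal scales a = 1.739, b = 1.000.
sin(ω/2) = (a − b)/(a + b) = 0.7391/2.739 = 0.2698, so ω = 2 arcsin(0.2698) ≈ 31.3°.

31.3°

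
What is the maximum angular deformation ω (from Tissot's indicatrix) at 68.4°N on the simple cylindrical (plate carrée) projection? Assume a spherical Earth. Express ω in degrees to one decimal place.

For the equirectangular projection with φ₀ = 0 (plate carrée), h = 1 along meridians and k = sec φ along parallels.
At 68.4°: h = 1.000, k = 2.716; principal scales a = 2.716, b = 1.000.
sin(ω/2) = (a − b)/(a + b) = 1.716/3.716 = 0.4619, so ω = 2 arcsin(0.4619) ≈ 55.0°.

55.0°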